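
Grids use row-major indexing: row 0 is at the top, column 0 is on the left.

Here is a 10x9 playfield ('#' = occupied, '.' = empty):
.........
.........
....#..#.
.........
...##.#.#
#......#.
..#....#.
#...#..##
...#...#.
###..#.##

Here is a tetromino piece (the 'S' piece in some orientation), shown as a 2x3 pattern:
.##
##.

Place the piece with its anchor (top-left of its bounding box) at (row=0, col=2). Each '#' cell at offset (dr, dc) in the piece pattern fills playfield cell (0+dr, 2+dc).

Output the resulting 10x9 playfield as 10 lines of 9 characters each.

Fill (0+0,2+1) = (0,3)
Fill (0+0,2+2) = (0,4)
Fill (0+1,2+0) = (1,2)
Fill (0+1,2+1) = (1,3)

Answer: ...##....
..##.....
....#..#.
.........
...##.#.#
#......#.
..#....#.
#...#..##
...#...#.
###..#.##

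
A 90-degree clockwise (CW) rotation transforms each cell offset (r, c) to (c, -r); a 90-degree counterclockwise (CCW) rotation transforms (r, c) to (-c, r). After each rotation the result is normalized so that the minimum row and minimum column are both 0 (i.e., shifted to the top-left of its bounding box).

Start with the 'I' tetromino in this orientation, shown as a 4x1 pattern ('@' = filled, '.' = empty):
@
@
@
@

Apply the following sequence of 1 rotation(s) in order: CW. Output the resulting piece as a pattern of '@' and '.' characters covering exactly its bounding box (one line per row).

Start:
@
@
@
@
After rotation 1 (CW):
@@@@

Answer: @@@@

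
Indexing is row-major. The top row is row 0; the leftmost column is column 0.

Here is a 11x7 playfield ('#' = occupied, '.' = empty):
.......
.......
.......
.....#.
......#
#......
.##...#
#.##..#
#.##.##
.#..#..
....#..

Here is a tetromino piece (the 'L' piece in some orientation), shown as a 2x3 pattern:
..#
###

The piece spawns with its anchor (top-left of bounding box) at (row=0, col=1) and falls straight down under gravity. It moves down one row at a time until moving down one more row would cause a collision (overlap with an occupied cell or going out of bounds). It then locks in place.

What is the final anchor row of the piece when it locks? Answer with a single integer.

Answer: 4

Derivation:
Spawn at (row=0, col=1). Try each row:
  row 0: fits
  row 1: fits
  row 2: fits
  row 3: fits
  row 4: fits
  row 5: blocked -> lock at row 4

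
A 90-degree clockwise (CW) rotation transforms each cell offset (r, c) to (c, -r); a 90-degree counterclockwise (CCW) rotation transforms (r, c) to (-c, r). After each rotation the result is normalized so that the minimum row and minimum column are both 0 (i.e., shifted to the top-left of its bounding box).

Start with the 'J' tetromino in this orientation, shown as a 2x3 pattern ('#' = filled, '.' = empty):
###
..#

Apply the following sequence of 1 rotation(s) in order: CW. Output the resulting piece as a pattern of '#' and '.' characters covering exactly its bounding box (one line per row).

Start:
###
..#
After rotation 1 (CW):
.#
.#
##

Answer: .#
.#
##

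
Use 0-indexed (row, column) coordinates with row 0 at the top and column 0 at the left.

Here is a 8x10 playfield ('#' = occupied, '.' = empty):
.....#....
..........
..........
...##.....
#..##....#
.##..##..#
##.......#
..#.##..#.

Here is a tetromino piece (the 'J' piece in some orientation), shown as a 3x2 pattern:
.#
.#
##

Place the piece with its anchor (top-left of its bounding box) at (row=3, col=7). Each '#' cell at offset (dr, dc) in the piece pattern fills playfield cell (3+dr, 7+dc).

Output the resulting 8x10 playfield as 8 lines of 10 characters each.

Fill (3+0,7+1) = (3,8)
Fill (3+1,7+1) = (4,8)
Fill (3+2,7+0) = (5,7)
Fill (3+2,7+1) = (5,8)

Answer: .....#....
..........
..........
...##...#.
#..##...##
.##..#####
##.......#
..#.##..#.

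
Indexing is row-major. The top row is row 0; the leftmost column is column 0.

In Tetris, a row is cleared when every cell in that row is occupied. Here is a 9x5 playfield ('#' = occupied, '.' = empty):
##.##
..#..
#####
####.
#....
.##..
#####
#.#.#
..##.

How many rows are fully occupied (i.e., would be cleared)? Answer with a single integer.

Check each row:
  row 0: 1 empty cell -> not full
  row 1: 4 empty cells -> not full
  row 2: 0 empty cells -> FULL (clear)
  row 3: 1 empty cell -> not full
  row 4: 4 empty cells -> not full
  row 5: 3 empty cells -> not full
  row 6: 0 empty cells -> FULL (clear)
  row 7: 2 empty cells -> not full
  row 8: 3 empty cells -> not full
Total rows cleared: 2

Answer: 2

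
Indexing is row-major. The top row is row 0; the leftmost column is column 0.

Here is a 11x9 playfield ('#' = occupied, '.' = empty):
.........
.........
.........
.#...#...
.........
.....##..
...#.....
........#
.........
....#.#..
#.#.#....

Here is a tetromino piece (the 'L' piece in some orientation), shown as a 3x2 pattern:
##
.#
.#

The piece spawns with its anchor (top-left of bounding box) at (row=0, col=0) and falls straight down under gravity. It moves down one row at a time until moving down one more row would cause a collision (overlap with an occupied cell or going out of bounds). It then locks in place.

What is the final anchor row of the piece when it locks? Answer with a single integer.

Spawn at (row=0, col=0). Try each row:
  row 0: fits
  row 1: blocked -> lock at row 0

Answer: 0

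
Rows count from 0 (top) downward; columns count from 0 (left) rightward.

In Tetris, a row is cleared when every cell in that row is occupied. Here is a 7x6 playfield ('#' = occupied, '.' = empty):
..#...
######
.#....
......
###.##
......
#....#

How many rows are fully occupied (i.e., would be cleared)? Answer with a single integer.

Check each row:
  row 0: 5 empty cells -> not full
  row 1: 0 empty cells -> FULL (clear)
  row 2: 5 empty cells -> not full
  row 3: 6 empty cells -> not full
  row 4: 1 empty cell -> not full
  row 5: 6 empty cells -> not full
  row 6: 4 empty cells -> not full
Total rows cleared: 1

Answer: 1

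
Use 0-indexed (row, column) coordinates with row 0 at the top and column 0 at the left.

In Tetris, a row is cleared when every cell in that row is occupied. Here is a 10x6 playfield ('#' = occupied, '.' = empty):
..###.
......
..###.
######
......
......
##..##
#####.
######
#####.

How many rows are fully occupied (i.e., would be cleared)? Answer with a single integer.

Check each row:
  row 0: 3 empty cells -> not full
  row 1: 6 empty cells -> not full
  row 2: 3 empty cells -> not full
  row 3: 0 empty cells -> FULL (clear)
  row 4: 6 empty cells -> not full
  row 5: 6 empty cells -> not full
  row 6: 2 empty cells -> not full
  row 7: 1 empty cell -> not full
  row 8: 0 empty cells -> FULL (clear)
  row 9: 1 empty cell -> not full
Total rows cleared: 2

Answer: 2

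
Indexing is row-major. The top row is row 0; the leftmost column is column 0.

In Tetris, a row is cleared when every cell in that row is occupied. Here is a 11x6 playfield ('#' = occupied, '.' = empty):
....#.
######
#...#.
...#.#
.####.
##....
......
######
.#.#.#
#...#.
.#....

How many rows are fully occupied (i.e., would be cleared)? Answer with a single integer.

Answer: 2

Derivation:
Check each row:
  row 0: 5 empty cells -> not full
  row 1: 0 empty cells -> FULL (clear)
  row 2: 4 empty cells -> not full
  row 3: 4 empty cells -> not full
  row 4: 2 empty cells -> not full
  row 5: 4 empty cells -> not full
  row 6: 6 empty cells -> not full
  row 7: 0 empty cells -> FULL (clear)
  row 8: 3 empty cells -> not full
  row 9: 4 empty cells -> not full
  row 10: 5 empty cells -> not full
Total rows cleared: 2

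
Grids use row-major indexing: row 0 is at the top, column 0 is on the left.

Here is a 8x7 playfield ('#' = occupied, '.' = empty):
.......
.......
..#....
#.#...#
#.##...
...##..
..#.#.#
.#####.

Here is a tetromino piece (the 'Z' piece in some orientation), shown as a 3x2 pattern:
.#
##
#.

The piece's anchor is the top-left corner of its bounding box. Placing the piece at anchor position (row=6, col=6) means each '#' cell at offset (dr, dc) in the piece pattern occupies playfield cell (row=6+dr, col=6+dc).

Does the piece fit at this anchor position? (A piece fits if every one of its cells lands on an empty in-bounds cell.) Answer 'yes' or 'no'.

Answer: no

Derivation:
Check each piece cell at anchor (6, 6):
  offset (0,1) -> (6,7): out of bounds -> FAIL
  offset (1,0) -> (7,6): empty -> OK
  offset (1,1) -> (7,7): out of bounds -> FAIL
  offset (2,0) -> (8,6): out of bounds -> FAIL
All cells valid: no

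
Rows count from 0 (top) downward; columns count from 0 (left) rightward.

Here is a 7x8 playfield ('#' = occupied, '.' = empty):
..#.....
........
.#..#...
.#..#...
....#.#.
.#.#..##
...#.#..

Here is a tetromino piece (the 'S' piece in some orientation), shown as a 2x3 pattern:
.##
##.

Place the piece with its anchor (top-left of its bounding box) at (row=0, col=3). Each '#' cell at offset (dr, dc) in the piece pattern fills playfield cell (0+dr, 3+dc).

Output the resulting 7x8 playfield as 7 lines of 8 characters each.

Answer: ..#.##..
...##...
.#..#...
.#..#...
....#.#.
.#.#..##
...#.#..

Derivation:
Fill (0+0,3+1) = (0,4)
Fill (0+0,3+2) = (0,5)
Fill (0+1,3+0) = (1,3)
Fill (0+1,3+1) = (1,4)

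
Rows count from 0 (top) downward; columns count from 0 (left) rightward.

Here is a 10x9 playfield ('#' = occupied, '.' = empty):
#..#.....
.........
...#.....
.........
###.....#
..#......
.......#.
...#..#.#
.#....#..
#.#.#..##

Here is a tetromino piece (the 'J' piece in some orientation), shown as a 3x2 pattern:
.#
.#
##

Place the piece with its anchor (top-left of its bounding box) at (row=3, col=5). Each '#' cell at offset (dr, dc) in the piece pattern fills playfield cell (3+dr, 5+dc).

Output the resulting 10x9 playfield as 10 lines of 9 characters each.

Fill (3+0,5+1) = (3,6)
Fill (3+1,5+1) = (4,6)
Fill (3+2,5+0) = (5,5)
Fill (3+2,5+1) = (5,6)

Answer: #..#.....
.........
...#.....
......#..
###...#.#
..#..##..
.......#.
...#..#.#
.#....#..
#.#.#..##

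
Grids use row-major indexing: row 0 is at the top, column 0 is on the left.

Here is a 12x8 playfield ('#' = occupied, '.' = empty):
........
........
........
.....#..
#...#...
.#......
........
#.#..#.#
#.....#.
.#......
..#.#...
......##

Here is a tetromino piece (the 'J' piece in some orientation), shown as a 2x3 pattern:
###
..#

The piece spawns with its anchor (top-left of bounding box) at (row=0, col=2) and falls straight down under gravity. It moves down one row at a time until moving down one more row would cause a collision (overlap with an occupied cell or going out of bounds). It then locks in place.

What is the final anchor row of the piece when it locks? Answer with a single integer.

Answer: 2

Derivation:
Spawn at (row=0, col=2). Try each row:
  row 0: fits
  row 1: fits
  row 2: fits
  row 3: blocked -> lock at row 2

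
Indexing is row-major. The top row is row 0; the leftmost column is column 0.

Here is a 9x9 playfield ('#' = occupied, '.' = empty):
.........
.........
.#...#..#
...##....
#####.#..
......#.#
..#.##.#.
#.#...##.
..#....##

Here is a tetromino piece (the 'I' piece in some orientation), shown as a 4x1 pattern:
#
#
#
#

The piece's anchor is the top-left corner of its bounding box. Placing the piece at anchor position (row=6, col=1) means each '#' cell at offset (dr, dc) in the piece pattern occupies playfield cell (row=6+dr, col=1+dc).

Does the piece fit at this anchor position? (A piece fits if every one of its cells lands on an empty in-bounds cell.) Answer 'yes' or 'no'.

Check each piece cell at anchor (6, 1):
  offset (0,0) -> (6,1): empty -> OK
  offset (1,0) -> (7,1): empty -> OK
  offset (2,0) -> (8,1): empty -> OK
  offset (3,0) -> (9,1): out of bounds -> FAIL
All cells valid: no

Answer: no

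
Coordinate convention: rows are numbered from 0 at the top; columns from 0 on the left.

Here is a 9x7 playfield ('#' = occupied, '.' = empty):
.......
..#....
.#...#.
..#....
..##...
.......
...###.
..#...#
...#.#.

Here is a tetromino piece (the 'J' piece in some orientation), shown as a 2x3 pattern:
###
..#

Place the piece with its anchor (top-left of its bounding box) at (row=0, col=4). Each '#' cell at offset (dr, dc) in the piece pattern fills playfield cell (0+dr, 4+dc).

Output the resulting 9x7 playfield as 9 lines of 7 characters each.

Answer: ....###
..#...#
.#...#.
..#....
..##...
.......
...###.
..#...#
...#.#.

Derivation:
Fill (0+0,4+0) = (0,4)
Fill (0+0,4+1) = (0,5)
Fill (0+0,4+2) = (0,6)
Fill (0+1,4+2) = (1,6)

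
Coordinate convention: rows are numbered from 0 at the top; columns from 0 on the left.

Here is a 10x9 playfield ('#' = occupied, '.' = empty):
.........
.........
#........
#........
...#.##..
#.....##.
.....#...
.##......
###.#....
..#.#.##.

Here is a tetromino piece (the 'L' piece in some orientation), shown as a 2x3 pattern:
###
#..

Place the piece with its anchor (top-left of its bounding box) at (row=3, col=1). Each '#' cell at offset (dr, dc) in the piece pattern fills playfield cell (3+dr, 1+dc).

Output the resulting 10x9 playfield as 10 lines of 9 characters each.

Fill (3+0,1+0) = (3,1)
Fill (3+0,1+1) = (3,2)
Fill (3+0,1+2) = (3,3)
Fill (3+1,1+0) = (4,1)

Answer: .........
.........
#........
####.....
.#.#.##..
#.....##.
.....#...
.##......
###.#....
..#.#.##.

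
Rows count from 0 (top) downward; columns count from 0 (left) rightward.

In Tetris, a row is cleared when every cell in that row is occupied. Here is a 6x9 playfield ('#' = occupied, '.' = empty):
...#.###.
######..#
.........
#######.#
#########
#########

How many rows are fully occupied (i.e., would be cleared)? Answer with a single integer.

Check each row:
  row 0: 5 empty cells -> not full
  row 1: 2 empty cells -> not full
  row 2: 9 empty cells -> not full
  row 3: 1 empty cell -> not full
  row 4: 0 empty cells -> FULL (clear)
  row 5: 0 empty cells -> FULL (clear)
Total rows cleared: 2

Answer: 2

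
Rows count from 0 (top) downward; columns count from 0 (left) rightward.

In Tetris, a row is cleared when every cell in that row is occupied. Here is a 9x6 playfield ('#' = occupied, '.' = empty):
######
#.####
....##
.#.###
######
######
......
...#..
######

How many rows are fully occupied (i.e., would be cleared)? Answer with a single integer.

Answer: 4

Derivation:
Check each row:
  row 0: 0 empty cells -> FULL (clear)
  row 1: 1 empty cell -> not full
  row 2: 4 empty cells -> not full
  row 3: 2 empty cells -> not full
  row 4: 0 empty cells -> FULL (clear)
  row 5: 0 empty cells -> FULL (clear)
  row 6: 6 empty cells -> not full
  row 7: 5 empty cells -> not full
  row 8: 0 empty cells -> FULL (clear)
Total rows cleared: 4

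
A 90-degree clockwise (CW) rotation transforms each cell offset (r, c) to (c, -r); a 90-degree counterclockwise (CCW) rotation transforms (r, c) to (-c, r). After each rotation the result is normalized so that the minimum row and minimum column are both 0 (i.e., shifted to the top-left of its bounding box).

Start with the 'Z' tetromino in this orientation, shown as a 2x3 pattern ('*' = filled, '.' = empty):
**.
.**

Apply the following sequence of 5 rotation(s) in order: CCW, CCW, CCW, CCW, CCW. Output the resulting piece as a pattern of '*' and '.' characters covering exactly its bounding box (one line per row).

Answer: .*
**
*.

Derivation:
Start:
**.
.**
After rotation 1 (CCW):
.*
**
*.
After rotation 2 (CCW):
**.
.**
After rotation 3 (CCW):
.*
**
*.
After rotation 4 (CCW):
**.
.**
After rotation 5 (CCW):
.*
**
*.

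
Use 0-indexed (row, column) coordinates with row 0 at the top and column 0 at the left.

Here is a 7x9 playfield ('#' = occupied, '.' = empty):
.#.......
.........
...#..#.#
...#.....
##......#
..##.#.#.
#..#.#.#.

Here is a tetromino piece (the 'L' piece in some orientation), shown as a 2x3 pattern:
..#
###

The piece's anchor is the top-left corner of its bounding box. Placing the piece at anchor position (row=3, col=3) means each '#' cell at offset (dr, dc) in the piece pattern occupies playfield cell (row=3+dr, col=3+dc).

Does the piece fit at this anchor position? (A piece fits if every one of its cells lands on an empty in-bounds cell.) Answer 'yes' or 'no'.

Answer: yes

Derivation:
Check each piece cell at anchor (3, 3):
  offset (0,2) -> (3,5): empty -> OK
  offset (1,0) -> (4,3): empty -> OK
  offset (1,1) -> (4,4): empty -> OK
  offset (1,2) -> (4,5): empty -> OK
All cells valid: yes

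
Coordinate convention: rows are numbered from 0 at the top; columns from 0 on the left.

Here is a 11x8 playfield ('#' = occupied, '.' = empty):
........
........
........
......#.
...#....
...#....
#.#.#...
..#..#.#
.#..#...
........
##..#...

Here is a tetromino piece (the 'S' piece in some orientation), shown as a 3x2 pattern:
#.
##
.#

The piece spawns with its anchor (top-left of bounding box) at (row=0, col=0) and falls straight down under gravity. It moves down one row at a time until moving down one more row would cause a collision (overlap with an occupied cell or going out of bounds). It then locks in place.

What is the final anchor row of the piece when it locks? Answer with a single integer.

Answer: 4

Derivation:
Spawn at (row=0, col=0). Try each row:
  row 0: fits
  row 1: fits
  row 2: fits
  row 3: fits
  row 4: fits
  row 5: blocked -> lock at row 4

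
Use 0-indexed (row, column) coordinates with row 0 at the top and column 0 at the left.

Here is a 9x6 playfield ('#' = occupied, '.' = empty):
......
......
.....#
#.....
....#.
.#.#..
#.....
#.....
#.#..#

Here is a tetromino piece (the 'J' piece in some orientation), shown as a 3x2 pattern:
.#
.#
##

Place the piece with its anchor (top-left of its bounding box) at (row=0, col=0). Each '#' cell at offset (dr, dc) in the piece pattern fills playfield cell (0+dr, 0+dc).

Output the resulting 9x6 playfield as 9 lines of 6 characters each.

Answer: .#....
.#....
##...#
#.....
....#.
.#.#..
#.....
#.....
#.#..#

Derivation:
Fill (0+0,0+1) = (0,1)
Fill (0+1,0+1) = (1,1)
Fill (0+2,0+0) = (2,0)
Fill (0+2,0+1) = (2,1)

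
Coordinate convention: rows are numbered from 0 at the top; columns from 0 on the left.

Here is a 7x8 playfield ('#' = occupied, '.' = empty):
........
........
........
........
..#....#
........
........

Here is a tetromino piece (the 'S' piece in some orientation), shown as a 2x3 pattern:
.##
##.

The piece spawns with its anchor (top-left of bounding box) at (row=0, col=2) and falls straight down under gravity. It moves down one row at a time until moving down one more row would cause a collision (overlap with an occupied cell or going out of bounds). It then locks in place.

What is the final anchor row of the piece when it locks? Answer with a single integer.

Spawn at (row=0, col=2). Try each row:
  row 0: fits
  row 1: fits
  row 2: fits
  row 3: blocked -> lock at row 2

Answer: 2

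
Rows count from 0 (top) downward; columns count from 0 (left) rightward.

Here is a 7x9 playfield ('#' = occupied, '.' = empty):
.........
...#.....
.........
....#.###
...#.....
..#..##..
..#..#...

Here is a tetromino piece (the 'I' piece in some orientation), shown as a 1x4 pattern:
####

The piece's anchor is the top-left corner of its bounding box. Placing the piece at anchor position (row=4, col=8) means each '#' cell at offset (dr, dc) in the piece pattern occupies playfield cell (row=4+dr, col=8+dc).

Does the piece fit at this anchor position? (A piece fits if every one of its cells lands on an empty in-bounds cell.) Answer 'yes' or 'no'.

Check each piece cell at anchor (4, 8):
  offset (0,0) -> (4,8): empty -> OK
  offset (0,1) -> (4,9): out of bounds -> FAIL
  offset (0,2) -> (4,10): out of bounds -> FAIL
  offset (0,3) -> (4,11): out of bounds -> FAIL
All cells valid: no

Answer: no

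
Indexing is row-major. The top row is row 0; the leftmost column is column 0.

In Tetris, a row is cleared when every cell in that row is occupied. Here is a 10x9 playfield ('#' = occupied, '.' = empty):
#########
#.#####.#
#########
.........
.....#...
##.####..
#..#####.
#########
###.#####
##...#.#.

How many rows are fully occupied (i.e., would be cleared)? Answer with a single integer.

Check each row:
  row 0: 0 empty cells -> FULL (clear)
  row 1: 2 empty cells -> not full
  row 2: 0 empty cells -> FULL (clear)
  row 3: 9 empty cells -> not full
  row 4: 8 empty cells -> not full
  row 5: 3 empty cells -> not full
  row 6: 3 empty cells -> not full
  row 7: 0 empty cells -> FULL (clear)
  row 8: 1 empty cell -> not full
  row 9: 5 empty cells -> not full
Total rows cleared: 3

Answer: 3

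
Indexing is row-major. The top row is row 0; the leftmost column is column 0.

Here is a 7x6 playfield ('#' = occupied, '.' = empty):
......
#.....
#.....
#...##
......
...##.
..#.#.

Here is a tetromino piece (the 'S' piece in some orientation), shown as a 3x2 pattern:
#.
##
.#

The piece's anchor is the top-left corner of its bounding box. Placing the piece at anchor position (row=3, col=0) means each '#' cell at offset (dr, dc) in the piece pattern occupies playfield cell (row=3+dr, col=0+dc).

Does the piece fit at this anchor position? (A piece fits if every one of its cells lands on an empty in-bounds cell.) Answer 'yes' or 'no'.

Answer: no

Derivation:
Check each piece cell at anchor (3, 0):
  offset (0,0) -> (3,0): occupied ('#') -> FAIL
  offset (1,0) -> (4,0): empty -> OK
  offset (1,1) -> (4,1): empty -> OK
  offset (2,1) -> (5,1): empty -> OK
All cells valid: no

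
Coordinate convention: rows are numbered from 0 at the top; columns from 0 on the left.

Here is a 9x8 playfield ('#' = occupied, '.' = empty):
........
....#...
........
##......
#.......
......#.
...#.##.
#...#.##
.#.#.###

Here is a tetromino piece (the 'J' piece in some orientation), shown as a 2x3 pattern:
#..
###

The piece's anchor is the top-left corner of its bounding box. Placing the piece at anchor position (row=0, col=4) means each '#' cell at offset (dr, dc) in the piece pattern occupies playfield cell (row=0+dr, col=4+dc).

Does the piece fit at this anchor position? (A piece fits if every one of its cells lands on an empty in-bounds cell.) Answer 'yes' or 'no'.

Check each piece cell at anchor (0, 4):
  offset (0,0) -> (0,4): empty -> OK
  offset (1,0) -> (1,4): occupied ('#') -> FAIL
  offset (1,1) -> (1,5): empty -> OK
  offset (1,2) -> (1,6): empty -> OK
All cells valid: no

Answer: no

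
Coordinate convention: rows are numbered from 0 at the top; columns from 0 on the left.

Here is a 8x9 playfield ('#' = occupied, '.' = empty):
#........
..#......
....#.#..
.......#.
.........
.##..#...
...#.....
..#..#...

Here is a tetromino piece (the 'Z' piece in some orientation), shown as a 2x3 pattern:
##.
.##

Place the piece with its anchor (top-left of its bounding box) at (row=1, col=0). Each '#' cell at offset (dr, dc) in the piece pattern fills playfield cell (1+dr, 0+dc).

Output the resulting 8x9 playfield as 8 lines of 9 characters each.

Fill (1+0,0+0) = (1,0)
Fill (1+0,0+1) = (1,1)
Fill (1+1,0+1) = (2,1)
Fill (1+1,0+2) = (2,2)

Answer: #........
###......
.##.#.#..
.......#.
.........
.##..#...
...#.....
..#..#...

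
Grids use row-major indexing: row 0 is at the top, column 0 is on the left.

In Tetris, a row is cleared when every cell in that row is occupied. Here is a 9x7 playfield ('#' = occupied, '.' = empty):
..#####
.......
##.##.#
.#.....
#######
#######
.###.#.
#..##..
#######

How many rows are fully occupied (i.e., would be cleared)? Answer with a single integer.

Answer: 3

Derivation:
Check each row:
  row 0: 2 empty cells -> not full
  row 1: 7 empty cells -> not full
  row 2: 2 empty cells -> not full
  row 3: 6 empty cells -> not full
  row 4: 0 empty cells -> FULL (clear)
  row 5: 0 empty cells -> FULL (clear)
  row 6: 3 empty cells -> not full
  row 7: 4 empty cells -> not full
  row 8: 0 empty cells -> FULL (clear)
Total rows cleared: 3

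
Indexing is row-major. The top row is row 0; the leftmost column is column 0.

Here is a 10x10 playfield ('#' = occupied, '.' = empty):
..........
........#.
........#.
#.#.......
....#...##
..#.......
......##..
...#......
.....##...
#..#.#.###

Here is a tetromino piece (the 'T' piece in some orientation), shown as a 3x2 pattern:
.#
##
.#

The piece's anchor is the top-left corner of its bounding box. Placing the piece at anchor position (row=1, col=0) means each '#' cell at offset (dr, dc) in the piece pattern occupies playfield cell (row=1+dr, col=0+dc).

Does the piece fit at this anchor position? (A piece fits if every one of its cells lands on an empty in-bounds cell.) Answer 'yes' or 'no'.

Answer: yes

Derivation:
Check each piece cell at anchor (1, 0):
  offset (0,1) -> (1,1): empty -> OK
  offset (1,0) -> (2,0): empty -> OK
  offset (1,1) -> (2,1): empty -> OK
  offset (2,1) -> (3,1): empty -> OK
All cells valid: yes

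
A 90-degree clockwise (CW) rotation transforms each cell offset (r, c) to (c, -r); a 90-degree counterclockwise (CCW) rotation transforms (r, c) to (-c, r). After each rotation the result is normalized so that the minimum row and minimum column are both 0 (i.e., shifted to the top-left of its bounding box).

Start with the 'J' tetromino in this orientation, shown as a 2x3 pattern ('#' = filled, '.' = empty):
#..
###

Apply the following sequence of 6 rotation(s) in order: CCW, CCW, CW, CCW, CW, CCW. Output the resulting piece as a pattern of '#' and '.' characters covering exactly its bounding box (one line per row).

Start:
#..
###
After rotation 1 (CCW):
.#
.#
##
After rotation 2 (CCW):
###
..#
After rotation 3 (CW):
.#
.#
##
After rotation 4 (CCW):
###
..#
After rotation 5 (CW):
.#
.#
##
After rotation 6 (CCW):
###
..#

Answer: ###
..#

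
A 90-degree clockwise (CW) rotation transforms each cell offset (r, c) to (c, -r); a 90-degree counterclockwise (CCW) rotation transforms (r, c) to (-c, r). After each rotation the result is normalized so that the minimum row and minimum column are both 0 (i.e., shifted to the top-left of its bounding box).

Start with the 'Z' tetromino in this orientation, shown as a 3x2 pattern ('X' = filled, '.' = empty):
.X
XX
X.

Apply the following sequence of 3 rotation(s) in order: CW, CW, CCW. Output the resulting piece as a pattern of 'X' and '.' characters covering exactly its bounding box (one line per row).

Answer: XX.
.XX

Derivation:
Start:
.X
XX
X.
After rotation 1 (CW):
XX.
.XX
After rotation 2 (CW):
.X
XX
X.
After rotation 3 (CCW):
XX.
.XX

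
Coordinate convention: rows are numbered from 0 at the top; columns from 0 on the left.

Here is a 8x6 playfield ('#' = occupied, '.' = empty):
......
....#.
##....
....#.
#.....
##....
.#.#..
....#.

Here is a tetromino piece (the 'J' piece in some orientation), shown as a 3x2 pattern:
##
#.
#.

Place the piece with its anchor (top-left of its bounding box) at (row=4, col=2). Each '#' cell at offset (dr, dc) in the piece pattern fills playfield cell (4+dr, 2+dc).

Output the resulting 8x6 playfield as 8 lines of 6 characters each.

Fill (4+0,2+0) = (4,2)
Fill (4+0,2+1) = (4,3)
Fill (4+1,2+0) = (5,2)
Fill (4+2,2+0) = (6,2)

Answer: ......
....#.
##....
....#.
#.##..
###...
.###..
....#.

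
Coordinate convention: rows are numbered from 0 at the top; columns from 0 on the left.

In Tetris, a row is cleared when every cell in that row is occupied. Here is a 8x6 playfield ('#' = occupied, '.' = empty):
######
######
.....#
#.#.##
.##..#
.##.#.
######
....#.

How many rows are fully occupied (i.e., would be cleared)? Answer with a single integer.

Check each row:
  row 0: 0 empty cells -> FULL (clear)
  row 1: 0 empty cells -> FULL (clear)
  row 2: 5 empty cells -> not full
  row 3: 2 empty cells -> not full
  row 4: 3 empty cells -> not full
  row 5: 3 empty cells -> not full
  row 6: 0 empty cells -> FULL (clear)
  row 7: 5 empty cells -> not full
Total rows cleared: 3

Answer: 3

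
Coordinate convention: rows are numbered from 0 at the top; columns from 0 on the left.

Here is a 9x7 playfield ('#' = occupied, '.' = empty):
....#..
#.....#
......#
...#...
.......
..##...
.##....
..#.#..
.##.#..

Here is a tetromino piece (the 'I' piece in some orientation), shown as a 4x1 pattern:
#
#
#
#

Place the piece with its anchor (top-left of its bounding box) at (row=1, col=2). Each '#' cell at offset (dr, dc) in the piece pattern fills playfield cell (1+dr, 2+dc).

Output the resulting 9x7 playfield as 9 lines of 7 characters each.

Answer: ....#..
#.#...#
..#...#
..##...
..#....
..##...
.##....
..#.#..
.##.#..

Derivation:
Fill (1+0,2+0) = (1,2)
Fill (1+1,2+0) = (2,2)
Fill (1+2,2+0) = (3,2)
Fill (1+3,2+0) = (4,2)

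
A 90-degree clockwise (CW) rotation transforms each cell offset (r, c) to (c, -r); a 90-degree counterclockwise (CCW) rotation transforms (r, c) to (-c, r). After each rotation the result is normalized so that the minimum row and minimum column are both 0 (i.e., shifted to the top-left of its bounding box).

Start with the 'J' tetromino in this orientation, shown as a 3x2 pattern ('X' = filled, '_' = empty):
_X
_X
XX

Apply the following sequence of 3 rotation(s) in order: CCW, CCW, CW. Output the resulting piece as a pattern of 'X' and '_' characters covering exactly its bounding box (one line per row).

Start:
_X
_X
XX
After rotation 1 (CCW):
XXX
__X
After rotation 2 (CCW):
XX
X_
X_
After rotation 3 (CW):
XXX
__X

Answer: XXX
__X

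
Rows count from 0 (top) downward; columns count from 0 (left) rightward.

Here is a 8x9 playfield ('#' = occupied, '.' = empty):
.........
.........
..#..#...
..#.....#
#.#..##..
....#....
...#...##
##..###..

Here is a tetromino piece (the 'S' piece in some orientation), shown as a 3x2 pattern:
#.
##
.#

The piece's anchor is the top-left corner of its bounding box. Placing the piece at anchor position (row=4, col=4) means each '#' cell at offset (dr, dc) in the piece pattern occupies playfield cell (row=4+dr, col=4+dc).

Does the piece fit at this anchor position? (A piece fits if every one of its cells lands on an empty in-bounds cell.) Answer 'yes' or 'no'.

Check each piece cell at anchor (4, 4):
  offset (0,0) -> (4,4): empty -> OK
  offset (1,0) -> (5,4): occupied ('#') -> FAIL
  offset (1,1) -> (5,5): empty -> OK
  offset (2,1) -> (6,5): empty -> OK
All cells valid: no

Answer: no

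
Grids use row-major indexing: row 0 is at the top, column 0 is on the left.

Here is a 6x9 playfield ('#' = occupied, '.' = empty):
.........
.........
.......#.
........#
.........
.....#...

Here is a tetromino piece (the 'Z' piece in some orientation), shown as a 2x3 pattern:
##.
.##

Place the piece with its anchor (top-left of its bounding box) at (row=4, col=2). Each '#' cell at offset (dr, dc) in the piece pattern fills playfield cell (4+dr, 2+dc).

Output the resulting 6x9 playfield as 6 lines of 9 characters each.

Fill (4+0,2+0) = (4,2)
Fill (4+0,2+1) = (4,3)
Fill (4+1,2+1) = (5,3)
Fill (4+1,2+2) = (5,4)

Answer: .........
.........
.......#.
........#
..##.....
...###...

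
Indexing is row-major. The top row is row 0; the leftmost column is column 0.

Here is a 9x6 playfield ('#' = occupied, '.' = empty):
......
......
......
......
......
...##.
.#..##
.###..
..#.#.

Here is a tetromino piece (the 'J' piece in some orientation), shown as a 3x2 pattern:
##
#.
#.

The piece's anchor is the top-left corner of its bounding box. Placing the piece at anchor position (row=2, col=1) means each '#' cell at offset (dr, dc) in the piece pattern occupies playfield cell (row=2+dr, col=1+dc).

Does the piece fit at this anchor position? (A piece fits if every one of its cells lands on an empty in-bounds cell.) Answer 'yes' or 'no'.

Check each piece cell at anchor (2, 1):
  offset (0,0) -> (2,1): empty -> OK
  offset (0,1) -> (2,2): empty -> OK
  offset (1,0) -> (3,1): empty -> OK
  offset (2,0) -> (4,1): empty -> OK
All cells valid: yes

Answer: yes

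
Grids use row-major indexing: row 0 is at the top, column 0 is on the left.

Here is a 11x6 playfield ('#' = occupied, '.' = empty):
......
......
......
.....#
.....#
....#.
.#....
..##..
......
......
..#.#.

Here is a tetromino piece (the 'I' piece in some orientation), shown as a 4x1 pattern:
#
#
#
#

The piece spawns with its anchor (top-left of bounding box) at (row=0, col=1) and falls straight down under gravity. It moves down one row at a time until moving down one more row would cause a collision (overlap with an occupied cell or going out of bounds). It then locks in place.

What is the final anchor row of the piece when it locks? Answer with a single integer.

Spawn at (row=0, col=1). Try each row:
  row 0: fits
  row 1: fits
  row 2: fits
  row 3: blocked -> lock at row 2

Answer: 2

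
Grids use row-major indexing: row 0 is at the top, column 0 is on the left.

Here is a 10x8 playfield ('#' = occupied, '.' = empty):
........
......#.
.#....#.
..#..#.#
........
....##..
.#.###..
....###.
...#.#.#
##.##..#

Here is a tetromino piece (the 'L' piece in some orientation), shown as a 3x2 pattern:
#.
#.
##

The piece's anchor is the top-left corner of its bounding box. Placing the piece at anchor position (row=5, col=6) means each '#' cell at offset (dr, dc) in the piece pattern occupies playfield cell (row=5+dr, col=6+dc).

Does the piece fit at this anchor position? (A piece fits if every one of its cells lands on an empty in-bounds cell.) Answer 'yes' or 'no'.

Check each piece cell at anchor (5, 6):
  offset (0,0) -> (5,6): empty -> OK
  offset (1,0) -> (6,6): empty -> OK
  offset (2,0) -> (7,6): occupied ('#') -> FAIL
  offset (2,1) -> (7,7): empty -> OK
All cells valid: no

Answer: no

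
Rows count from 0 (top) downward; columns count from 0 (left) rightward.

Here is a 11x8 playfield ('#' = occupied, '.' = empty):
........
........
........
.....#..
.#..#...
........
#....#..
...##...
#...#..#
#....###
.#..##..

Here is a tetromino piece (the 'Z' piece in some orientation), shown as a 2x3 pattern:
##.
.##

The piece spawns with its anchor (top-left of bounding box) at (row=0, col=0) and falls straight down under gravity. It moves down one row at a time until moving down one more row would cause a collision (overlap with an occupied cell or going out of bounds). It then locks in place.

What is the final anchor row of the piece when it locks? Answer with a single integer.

Spawn at (row=0, col=0). Try each row:
  row 0: fits
  row 1: fits
  row 2: fits
  row 3: blocked -> lock at row 2

Answer: 2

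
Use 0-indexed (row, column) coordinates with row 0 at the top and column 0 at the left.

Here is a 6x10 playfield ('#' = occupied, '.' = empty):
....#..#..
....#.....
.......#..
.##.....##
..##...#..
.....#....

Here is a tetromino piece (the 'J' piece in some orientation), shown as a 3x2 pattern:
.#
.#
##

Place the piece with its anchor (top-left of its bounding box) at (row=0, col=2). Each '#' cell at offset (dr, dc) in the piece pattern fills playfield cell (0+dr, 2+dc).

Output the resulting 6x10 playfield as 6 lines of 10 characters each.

Fill (0+0,2+1) = (0,3)
Fill (0+1,2+1) = (1,3)
Fill (0+2,2+0) = (2,2)
Fill (0+2,2+1) = (2,3)

Answer: ...##..#..
...##.....
..##...#..
.##.....##
..##...#..
.....#....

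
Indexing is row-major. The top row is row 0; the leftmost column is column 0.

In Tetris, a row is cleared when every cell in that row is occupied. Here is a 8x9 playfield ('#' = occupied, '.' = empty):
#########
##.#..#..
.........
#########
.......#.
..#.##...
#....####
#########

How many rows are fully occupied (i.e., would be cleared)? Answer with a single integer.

Answer: 3

Derivation:
Check each row:
  row 0: 0 empty cells -> FULL (clear)
  row 1: 5 empty cells -> not full
  row 2: 9 empty cells -> not full
  row 3: 0 empty cells -> FULL (clear)
  row 4: 8 empty cells -> not full
  row 5: 6 empty cells -> not full
  row 6: 4 empty cells -> not full
  row 7: 0 empty cells -> FULL (clear)
Total rows cleared: 3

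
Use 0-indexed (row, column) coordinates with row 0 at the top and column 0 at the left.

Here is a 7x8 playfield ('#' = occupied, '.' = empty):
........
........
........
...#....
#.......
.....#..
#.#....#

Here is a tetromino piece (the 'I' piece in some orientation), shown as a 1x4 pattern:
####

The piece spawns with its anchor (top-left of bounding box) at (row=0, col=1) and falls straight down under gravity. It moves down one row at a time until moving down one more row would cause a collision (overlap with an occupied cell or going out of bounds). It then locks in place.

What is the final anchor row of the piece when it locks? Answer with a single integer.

Answer: 2

Derivation:
Spawn at (row=0, col=1). Try each row:
  row 0: fits
  row 1: fits
  row 2: fits
  row 3: blocked -> lock at row 2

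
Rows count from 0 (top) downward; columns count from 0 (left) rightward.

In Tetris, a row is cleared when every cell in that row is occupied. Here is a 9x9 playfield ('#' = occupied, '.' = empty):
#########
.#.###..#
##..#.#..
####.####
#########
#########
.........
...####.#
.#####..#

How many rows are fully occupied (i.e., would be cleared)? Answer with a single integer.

Check each row:
  row 0: 0 empty cells -> FULL (clear)
  row 1: 4 empty cells -> not full
  row 2: 5 empty cells -> not full
  row 3: 1 empty cell -> not full
  row 4: 0 empty cells -> FULL (clear)
  row 5: 0 empty cells -> FULL (clear)
  row 6: 9 empty cells -> not full
  row 7: 4 empty cells -> not full
  row 8: 3 empty cells -> not full
Total rows cleared: 3

Answer: 3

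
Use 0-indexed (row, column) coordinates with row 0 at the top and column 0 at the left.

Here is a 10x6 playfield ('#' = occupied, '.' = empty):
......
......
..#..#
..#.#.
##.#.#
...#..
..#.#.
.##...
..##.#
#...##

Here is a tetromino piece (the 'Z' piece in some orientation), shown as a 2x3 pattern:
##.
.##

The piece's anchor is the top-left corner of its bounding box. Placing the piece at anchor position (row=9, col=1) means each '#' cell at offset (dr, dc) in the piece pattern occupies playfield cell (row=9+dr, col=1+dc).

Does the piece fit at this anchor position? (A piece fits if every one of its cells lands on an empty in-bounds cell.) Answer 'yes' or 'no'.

Answer: no

Derivation:
Check each piece cell at anchor (9, 1):
  offset (0,0) -> (9,1): empty -> OK
  offset (0,1) -> (9,2): empty -> OK
  offset (1,1) -> (10,2): out of bounds -> FAIL
  offset (1,2) -> (10,3): out of bounds -> FAIL
All cells valid: no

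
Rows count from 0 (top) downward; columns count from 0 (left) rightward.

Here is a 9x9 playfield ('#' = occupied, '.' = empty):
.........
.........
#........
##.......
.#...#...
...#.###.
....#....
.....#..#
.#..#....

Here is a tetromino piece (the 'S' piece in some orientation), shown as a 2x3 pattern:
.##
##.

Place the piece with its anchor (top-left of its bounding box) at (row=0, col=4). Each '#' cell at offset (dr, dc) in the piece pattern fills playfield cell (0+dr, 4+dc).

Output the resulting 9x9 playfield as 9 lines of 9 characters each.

Fill (0+0,4+1) = (0,5)
Fill (0+0,4+2) = (0,6)
Fill (0+1,4+0) = (1,4)
Fill (0+1,4+1) = (1,5)

Answer: .....##..
....##...
#........
##.......
.#...#...
...#.###.
....#....
.....#..#
.#..#....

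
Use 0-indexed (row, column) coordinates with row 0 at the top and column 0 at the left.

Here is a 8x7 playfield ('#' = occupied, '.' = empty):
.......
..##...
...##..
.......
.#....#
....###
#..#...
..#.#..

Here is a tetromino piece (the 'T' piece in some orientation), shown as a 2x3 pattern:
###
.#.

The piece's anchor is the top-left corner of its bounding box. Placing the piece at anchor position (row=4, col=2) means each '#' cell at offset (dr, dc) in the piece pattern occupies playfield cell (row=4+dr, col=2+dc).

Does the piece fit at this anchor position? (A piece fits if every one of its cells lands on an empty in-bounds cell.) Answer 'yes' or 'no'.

Check each piece cell at anchor (4, 2):
  offset (0,0) -> (4,2): empty -> OK
  offset (0,1) -> (4,3): empty -> OK
  offset (0,2) -> (4,4): empty -> OK
  offset (1,1) -> (5,3): empty -> OK
All cells valid: yes

Answer: yes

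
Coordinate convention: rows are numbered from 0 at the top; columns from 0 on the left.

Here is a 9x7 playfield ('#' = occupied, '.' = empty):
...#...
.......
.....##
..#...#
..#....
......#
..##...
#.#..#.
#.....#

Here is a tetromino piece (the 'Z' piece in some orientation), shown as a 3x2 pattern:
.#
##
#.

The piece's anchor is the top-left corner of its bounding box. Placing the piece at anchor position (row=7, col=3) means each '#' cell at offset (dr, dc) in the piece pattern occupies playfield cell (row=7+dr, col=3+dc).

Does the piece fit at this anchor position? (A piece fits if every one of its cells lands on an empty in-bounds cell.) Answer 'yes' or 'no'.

Answer: no

Derivation:
Check each piece cell at anchor (7, 3):
  offset (0,1) -> (7,4): empty -> OK
  offset (1,0) -> (8,3): empty -> OK
  offset (1,1) -> (8,4): empty -> OK
  offset (2,0) -> (9,3): out of bounds -> FAIL
All cells valid: no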